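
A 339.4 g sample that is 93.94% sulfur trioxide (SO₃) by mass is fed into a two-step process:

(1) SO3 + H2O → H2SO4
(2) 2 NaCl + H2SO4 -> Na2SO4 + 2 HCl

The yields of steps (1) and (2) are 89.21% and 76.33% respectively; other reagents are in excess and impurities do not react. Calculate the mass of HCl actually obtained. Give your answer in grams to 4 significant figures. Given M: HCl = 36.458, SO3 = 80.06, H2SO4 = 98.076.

Pure SO3 = 339.4 × 0.9394 = 318.83 g.
n(SO3) = 318.83 / 80.06 = 3.9824 mol.
Step 1 (SO3:H2SO4 = 1:1): theoretical n(H2SO4) = 3.9824 mol; at 89.21% yield, n(H2SO4) = 3.5527 mol.
Step 2 (H2SO4:HCl = 1:2): theoretical n(HCl) = 7.1054 mol, so theoretical mass = 7.1054 × 36.458 = 259.05 g.
At 76.33% yield, actual mass of HCl = 259.05 × 0.7633 = 197.73 g.

197.7 g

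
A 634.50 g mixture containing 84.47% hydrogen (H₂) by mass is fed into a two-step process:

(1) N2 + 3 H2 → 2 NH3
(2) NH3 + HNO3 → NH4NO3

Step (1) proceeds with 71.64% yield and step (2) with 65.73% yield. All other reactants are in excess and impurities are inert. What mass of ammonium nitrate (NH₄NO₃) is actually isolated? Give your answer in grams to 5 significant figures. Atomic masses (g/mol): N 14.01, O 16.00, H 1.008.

Pure H2 = 634.50 × 0.8447 = 535.962 g.
M(H2) = 2(1.008) = 2.016 g/mol.
M(NH4NO3) = 2(14.01) + 4(1.008) + 3(16.00) = 80.052 g/mol.
n(H2) = 535.962 / 2.016 = 265.854 mol.
Step 1 (H2:NH3 = 3:2): theoretical n(NH3) = 177.236 mol; at 71.64% yield, n(NH3) = 126.972 mol.
Step 2 (NH3:NH4NO3 = 1:1): theoretical n(NH4NO3) = 126.972 mol, so theoretical mass = 126.972 × 80.052 = 10164.4 g.
At 65.73% yield, actual mass of NH4NO3 = 10164.4 × 0.6573 = 6681.03 g.

6681.0 g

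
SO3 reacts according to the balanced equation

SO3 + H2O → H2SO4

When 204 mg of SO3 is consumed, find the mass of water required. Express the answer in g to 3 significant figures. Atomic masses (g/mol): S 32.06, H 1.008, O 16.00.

0.0459 g

M(SO3) = 32.06 + 3(16.00) = 80.06 g/mol.
M(H2O) = 2(1.008) + 16.00 = 18.016 g/mol.
Convert: 204 mg = 0.2040 g.
n(SO3) = 0.2040 g / 80.06 g/mol = 0.002548 mol.
From the equation the SO3:H2O mole ratio is 1:1, so n(H2O) = 0.002548 × 1/1 = 0.002548 mol.
Mass of H2O = 0.002548 mol × 18.016 g/mol = 0.04591 g.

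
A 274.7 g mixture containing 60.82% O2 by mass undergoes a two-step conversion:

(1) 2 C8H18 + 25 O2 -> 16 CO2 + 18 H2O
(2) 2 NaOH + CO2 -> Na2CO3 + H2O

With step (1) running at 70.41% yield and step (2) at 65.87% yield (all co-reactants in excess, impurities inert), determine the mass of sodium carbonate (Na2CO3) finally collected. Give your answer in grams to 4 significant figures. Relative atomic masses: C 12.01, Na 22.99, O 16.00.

164.3 g

Pure O2 = 274.7 × 0.6082 = 167.07 g.
M(O2) = 2(16.00) = 32.00 g/mol.
M(Na2CO3) = 2(22.99) + 12.01 + 3(16.00) = 105.99 g/mol.
n(O2) = 167.07 / 32.00 = 5.2210 mol.
Step 1 (O2:CO2 = 25:16): theoretical n(CO2) = 3.3415 mol; at 70.41% yield, n(CO2) = 2.3527 mol.
Step 2 (CO2:Na2CO3 = 1:1): theoretical n(Na2CO3) = 2.3527 mol, so theoretical mass = 2.3527 × 105.99 = 249.36 g.
At 65.87% yield, actual mass of Na2CO3 = 249.36 × 0.6587 = 164.26 g.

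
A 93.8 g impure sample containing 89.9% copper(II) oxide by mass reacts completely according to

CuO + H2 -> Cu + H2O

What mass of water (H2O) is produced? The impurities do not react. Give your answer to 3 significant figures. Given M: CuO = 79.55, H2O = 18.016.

19.1 g

Mass of pure CuO = 93.8 g × 0.899 = 84.33 g.
n(CuO) = 84.33 g / 79.55 g/mol = 1.060 mol.
From the equation the CuO:H2O mole ratio is 1:1, so n(H2O) = 1.060 × 1/1 = 1.060 mol.
Mass of H2O = 1.060 mol × 18.016 g/mol = 19.10 g.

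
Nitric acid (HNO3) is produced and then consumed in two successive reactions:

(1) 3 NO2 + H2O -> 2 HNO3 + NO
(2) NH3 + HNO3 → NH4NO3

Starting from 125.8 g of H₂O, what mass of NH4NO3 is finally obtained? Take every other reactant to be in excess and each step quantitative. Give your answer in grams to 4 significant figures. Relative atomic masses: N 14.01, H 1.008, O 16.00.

M(H2O) = 2(1.008) + 16.00 = 18.016 g/mol.
M(NH4NO3) = 2(14.01) + 4(1.008) + 3(16.00) = 80.052 g/mol.
n(H2O) = 125.80 / 18.016 = 6.9827 mol.
Step 1 gives a 1:2 ratio of H2O to HNO3, so n(HNO3) = 13.965 mol.
In step 2 the HNO3:NH4NO3 ratio is 1:1, so n(NH4NO3) = 13.965 mol.
Mass of NH4NO3 = 13.965 × 80.052 = 1118.0 g.

1118 g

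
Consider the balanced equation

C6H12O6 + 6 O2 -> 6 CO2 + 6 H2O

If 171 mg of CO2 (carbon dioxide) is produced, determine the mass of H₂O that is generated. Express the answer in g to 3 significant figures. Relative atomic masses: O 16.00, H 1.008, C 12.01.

0.0700 g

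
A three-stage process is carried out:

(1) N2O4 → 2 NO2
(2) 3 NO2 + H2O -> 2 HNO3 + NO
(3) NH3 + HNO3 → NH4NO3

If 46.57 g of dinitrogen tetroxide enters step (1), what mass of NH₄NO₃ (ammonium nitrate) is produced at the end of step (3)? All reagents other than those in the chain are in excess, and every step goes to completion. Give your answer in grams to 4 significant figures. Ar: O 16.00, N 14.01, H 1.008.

54.02 g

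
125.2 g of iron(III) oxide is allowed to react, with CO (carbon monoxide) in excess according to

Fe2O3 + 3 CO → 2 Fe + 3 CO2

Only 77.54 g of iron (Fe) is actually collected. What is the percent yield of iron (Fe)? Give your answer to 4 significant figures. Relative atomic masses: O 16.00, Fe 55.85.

88.55 %

M(Fe2O3) = 2(55.85) + 3(16.00) = 159.70 g/mol.
M(Fe) = 55.85 g/mol.
n(Fe2O3) = 125.20 g / 159.70 g/mol = 0.78397 mol.
From the equation the Fe2O3:Fe mole ratio is 1:2, so n(Fe) = 0.78397 × 2/1 = 1.5679 mol.
Mass of Fe = 1.5679 mol × 55.85 g/mol = 87.569 g.
This is the theoretical yield. Percent yield = 77.54 g / 87.569 g × 100% = 88.547%.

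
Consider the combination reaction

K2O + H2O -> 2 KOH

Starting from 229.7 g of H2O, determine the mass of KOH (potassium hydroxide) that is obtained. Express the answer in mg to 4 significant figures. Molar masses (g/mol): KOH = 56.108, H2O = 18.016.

1431000 mg

n(H2O) = 229.70 g / 18.016 g/mol = 12.750 mol.
From the equation the H2O:KOH mole ratio is 1:2, so n(KOH) = 12.750 × 2/1 = 25.500 mol.
Mass of KOH = 25.500 mol × 56.108 g/mol = 1430.7 g.
Converting to mg: 1430.7 g = 1431000 mg.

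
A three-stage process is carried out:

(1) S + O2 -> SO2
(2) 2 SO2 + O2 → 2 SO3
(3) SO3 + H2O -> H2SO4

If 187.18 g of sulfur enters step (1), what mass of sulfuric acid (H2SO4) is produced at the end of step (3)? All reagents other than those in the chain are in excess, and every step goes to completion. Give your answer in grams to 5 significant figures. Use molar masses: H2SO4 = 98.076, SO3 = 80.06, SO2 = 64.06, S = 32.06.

n(S) = 187.18 / 32.06 = 5.83843 mol.
Reaction (1): S→SO2 ratio 1:1 ⇒ n(SO2) = 5.83843 mol.
Reaction (2): SO2→SO3 ratio 2:2 ⇒ n(SO3) = 5.83843 mol.
Reaction (3): SO3→H2SO4 ratio 1:1 ⇒ n(H2SO4) = 5.83843 mol.
Mass of H2SO4 = 5.83843 × 98.076 = 572.610 g.

572.61 g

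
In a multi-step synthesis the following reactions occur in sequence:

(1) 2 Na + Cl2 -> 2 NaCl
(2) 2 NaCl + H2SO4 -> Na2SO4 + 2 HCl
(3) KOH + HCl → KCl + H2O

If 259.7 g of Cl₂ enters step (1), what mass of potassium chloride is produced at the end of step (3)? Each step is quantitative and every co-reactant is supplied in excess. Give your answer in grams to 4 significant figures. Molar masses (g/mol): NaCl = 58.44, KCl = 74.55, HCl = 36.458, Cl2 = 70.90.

n(Cl2) = 259.7 / 70.90 = 3.6629 mol.
Reaction (1): Cl2→NaCl ratio 1:2 ⇒ n(NaCl) = 7.3258 mol.
Reaction (2): NaCl→HCl ratio 2:2 ⇒ n(HCl) = 7.3258 mol.
Reaction (3): HCl→KCl ratio 1:1 ⇒ n(KCl) = 7.3258 mol.
Mass of KCl = 7.3258 × 74.55 = 546.14 g.

546.1 g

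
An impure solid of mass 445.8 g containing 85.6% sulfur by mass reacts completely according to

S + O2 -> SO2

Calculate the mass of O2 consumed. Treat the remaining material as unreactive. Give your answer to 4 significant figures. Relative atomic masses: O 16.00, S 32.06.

Mass of pure S = 445.8 g × 0.856 = 381.60 g.
M(S) = 32.06 g/mol.
M(O2) = 2(16.00) = 32.00 g/mol.
n(S) = 381.60 g / 32.06 g/mol = 11.903 mol.
From the equation the S:O2 mole ratio is 1:1, so n(O2) = 11.903 × 1/1 = 11.903 mol.
Mass of O2 = 11.903 mol × 32.00 g/mol = 380.89 g.

380.9 g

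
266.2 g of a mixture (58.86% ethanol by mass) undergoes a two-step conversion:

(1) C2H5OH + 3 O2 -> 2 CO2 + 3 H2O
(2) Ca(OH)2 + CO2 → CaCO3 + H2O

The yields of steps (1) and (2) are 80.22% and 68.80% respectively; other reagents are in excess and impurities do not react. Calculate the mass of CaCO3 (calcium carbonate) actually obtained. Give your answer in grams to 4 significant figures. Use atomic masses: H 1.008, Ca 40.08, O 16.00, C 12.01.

375.8 g

Pure C2H5OH = 266.2 × 0.5886 = 156.69 g.
M(C2H5OH) = 2(12.01) + 6(1.008) + 16.00 = 46.068 g/mol.
M(CaCO3) = 40.08 + 12.01 + 3(16.00) = 100.09 g/mol.
n(C2H5OH) = 156.69 / 46.068 = 3.4012 mol.
Step 1 (C2H5OH:CO2 = 1:2): theoretical n(CO2) = 6.8023 mol; at 80.22% yield, n(CO2) = 5.4568 mol.
Step 2 (CO2:CaCO3 = 1:1): theoretical n(CaCO3) = 5.4568 mol, so theoretical mass = 5.4568 × 100.09 = 546.18 g.
At 68.80% yield, actual mass of CaCO3 = 546.18 × 0.6880 = 375.77 g.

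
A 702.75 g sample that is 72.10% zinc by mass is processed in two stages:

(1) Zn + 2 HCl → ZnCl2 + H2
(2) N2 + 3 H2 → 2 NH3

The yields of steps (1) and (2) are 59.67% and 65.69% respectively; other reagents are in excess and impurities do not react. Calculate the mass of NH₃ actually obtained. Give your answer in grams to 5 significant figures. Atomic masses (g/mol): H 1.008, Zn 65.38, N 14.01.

34.496 g

Pure Zn = 702.75 × 0.7210 = 506.683 g.
M(Zn) = 65.38 g/mol.
M(NH3) = 14.01 + 3(1.008) = 17.034 g/mol.
n(Zn) = 506.683 / 65.38 = 7.74981 mol.
Step 1 (Zn:H2 = 1:1): theoretical n(H2) = 7.74981 mol; at 59.67% yield, n(H2) = 4.62431 mol.
Step 2 (H2:NH3 = 3:2): theoretical n(NH3) = 3.08288 mol, so theoretical mass = 3.08288 × 17.034 = 52.5137 g.
At 65.69% yield, actual mass of NH3 = 52.5137 × 0.6569 = 34.4962 g.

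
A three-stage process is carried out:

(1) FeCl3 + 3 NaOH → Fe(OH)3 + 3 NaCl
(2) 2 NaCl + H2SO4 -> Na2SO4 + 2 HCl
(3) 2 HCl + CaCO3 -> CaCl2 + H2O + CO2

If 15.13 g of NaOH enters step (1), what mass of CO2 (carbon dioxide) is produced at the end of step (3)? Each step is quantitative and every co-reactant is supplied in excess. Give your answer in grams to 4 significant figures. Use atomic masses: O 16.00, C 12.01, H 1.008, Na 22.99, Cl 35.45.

8.324 g

M(NaOH) = 22.99 + 16.00 + 1.008 = 39.998 g/mol.
M(CO2) = 12.01 + 2(16.00) = 44.01 g/mol.
n(NaOH) = 15.13 / 39.998 = 0.37827 mol.
Reaction (1): NaOH→NaCl ratio 3:3 ⇒ n(NaCl) = 0.37827 mol.
Reaction (2): NaCl→HCl ratio 2:2 ⇒ n(HCl) = 0.37827 mol.
Reaction (3): HCl→CO2 ratio 2:1 ⇒ n(CO2) = 0.18913 mol.
Mass of CO2 = 0.18913 × 44.01 = 8.3238 g.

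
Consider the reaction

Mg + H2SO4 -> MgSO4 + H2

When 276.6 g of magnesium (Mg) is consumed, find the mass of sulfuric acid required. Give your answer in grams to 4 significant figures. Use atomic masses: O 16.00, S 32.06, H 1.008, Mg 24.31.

1116 g

M(Mg) = 24.31 g/mol.
M(H2SO4) = 2(1.008) + 32.06 + 4(16.00) = 98.076 g/mol.
n(Mg) = 276.60 g / 24.31 g/mol = 11.378 mol.
From the equation the Mg:H2SO4 mole ratio is 1:1, so n(H2SO4) = 11.378 × 1/1 = 11.378 mol.
Mass of H2SO4 = 11.378 mol × 98.076 g/mol = 1115.9 g.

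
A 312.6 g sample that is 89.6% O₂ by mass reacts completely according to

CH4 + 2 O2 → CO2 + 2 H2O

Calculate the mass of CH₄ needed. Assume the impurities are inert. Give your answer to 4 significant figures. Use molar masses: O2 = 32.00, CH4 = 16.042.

Mass of pure O2 = 312.6 g × 0.896 = 280.09 g.
n(O2) = 280.09 g / 32.00 g/mol = 8.7528 mol.
From the equation the O2:CH4 mole ratio is 2:1, so n(CH4) = 8.7528 × 1/2 = 4.3764 mol.
Mass of CH4 = 4.3764 mol × 16.042 g/mol = 70.206 g.

70.21 g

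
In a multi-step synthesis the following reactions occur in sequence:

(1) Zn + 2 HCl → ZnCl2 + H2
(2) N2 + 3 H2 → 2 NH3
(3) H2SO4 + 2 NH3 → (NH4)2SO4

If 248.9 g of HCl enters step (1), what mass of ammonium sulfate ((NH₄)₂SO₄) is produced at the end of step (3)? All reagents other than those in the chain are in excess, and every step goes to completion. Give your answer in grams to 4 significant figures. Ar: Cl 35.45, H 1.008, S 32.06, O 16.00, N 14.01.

150.4 g

M(HCl) = 1.008 + 35.45 = 36.458 g/mol.
M((NH4)2SO4) = 2(14.01) + 8(1.008) + 32.06 + 4(16.00) = 132.144 g/mol.
n(HCl) = 248.9 / 36.458 = 6.8270 mol.
Reaction (1): HCl→H2 ratio 2:1 ⇒ n(H2) = 3.4135 mol.
Reaction (2): H2→NH3 ratio 3:2 ⇒ n(NH3) = 2.2757 mol.
Reaction (3): NH3→(NH4)2SO4 ratio 2:1 ⇒ n((NH4)2SO4) = 1.1378 mol.
Mass of (NH4)2SO4 = 1.1378 × 132.144 = 150.36 g.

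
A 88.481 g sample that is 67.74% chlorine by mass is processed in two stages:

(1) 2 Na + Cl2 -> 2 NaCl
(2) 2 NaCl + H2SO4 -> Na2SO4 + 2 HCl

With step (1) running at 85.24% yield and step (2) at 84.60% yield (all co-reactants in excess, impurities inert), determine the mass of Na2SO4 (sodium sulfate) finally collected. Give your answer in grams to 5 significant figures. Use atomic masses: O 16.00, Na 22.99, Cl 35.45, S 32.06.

86.591 g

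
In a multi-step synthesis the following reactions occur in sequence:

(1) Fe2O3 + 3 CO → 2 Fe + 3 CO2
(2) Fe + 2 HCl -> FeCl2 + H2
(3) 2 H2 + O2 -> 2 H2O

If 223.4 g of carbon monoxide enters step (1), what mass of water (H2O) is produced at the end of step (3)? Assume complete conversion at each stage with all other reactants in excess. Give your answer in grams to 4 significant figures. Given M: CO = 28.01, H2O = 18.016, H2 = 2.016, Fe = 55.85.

95.79 g

n(CO) = 223.4 / 28.01 = 7.9757 mol.
Reaction (1): CO→Fe ratio 3:2 ⇒ n(Fe) = 5.3171 mol.
Reaction (2): Fe→H2 ratio 1:1 ⇒ n(H2) = 5.3171 mol.
Reaction (3): H2→H2O ratio 2:2 ⇒ n(H2O) = 5.3171 mol.
Mass of H2O = 5.3171 × 18.016 = 95.794 g.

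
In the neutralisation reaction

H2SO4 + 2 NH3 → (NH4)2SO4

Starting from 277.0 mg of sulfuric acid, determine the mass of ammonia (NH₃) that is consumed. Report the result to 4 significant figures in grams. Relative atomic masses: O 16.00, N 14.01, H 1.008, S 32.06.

M(H2SO4) = 2(1.008) + 32.06 + 4(16.00) = 98.076 g/mol.
M(NH3) = 14.01 + 3(1.008) = 17.034 g/mol.
Convert: 277.0 mg = 0.27700 g.
n(H2SO4) = 0.27700 g / 98.076 g/mol = 0.0028243 mol.
From the equation the H2SO4:NH3 mole ratio is 1:2, so n(NH3) = 0.0028243 × 2/1 = 0.0056487 mol.
Mass of NH3 = 0.0056487 mol × 17.034 g/mol = 0.096220 g.

0.09622 g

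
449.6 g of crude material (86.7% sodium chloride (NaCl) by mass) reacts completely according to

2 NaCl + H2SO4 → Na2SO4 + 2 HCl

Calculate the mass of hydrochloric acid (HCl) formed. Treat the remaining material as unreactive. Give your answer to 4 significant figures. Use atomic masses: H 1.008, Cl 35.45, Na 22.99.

243.2 g

Mass of pure NaCl = 449.6 g × 0.867 = 389.80 g.
M(NaCl) = 22.99 + 35.45 = 58.44 g/mol.
M(HCl) = 1.008 + 35.45 = 36.458 g/mol.
n(NaCl) = 389.80 g / 58.44 g/mol = 6.6701 mol.
From the equation the NaCl:HCl mole ratio is 2:2, so n(HCl) = 6.6701 × 2/2 = 6.6701 mol.
Mass of HCl = 6.6701 mol × 36.458 g/mol = 243.18 g.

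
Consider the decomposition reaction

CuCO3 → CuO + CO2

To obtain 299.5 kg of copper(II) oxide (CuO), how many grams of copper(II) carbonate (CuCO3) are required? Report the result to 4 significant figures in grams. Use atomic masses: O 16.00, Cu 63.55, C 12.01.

465200 g

M(CuO) = 63.55 + 16.00 = 79.55 g/mol.
M(CuCO3) = 63.55 + 12.01 + 3(16.00) = 123.56 g/mol.
Convert: 299.5 kg = 299500 g.
n(CuO) = 299500 g / 79.55 g/mol = 3764.9 mol.
From the equation the CuO:CuCO3 mole ratio is 1:1, so n(CuCO3) = 3764.9 × 1/1 = 3764.9 mol.
Mass of CuCO3 = 3764.9 mol × 123.56 g/mol = 465190 g.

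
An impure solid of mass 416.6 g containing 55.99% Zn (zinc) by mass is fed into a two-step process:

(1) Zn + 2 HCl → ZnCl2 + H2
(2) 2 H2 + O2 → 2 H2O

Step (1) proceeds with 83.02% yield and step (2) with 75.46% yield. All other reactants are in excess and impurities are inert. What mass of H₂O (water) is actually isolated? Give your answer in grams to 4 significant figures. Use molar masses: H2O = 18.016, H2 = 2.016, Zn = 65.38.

40.27 g

Pure Zn = 416.6 × 0.5599 = 233.25 g.
n(Zn) = 233.25 / 65.38 = 3.5677 mol.
Step 1 (Zn:H2 = 1:1): theoretical n(H2) = 3.5677 mol; at 83.02% yield, n(H2) = 2.9619 mol.
Step 2 (H2:H2O = 2:2): theoretical n(H2O) = 2.9619 mol, so theoretical mass = 2.9619 × 18.016 = 53.361 g.
At 75.46% yield, actual mass of H2O = 53.361 × 0.7546 = 40.266 g.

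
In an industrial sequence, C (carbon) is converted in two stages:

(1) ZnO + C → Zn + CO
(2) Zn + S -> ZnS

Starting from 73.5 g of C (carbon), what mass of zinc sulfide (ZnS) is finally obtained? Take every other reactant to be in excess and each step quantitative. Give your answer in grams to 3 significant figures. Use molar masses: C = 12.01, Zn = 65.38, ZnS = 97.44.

n(C) = 73.50 / 12.01 = 6.120 mol.
Step 1 gives a 1:1 ratio of C to Zn, so n(Zn) = 6.120 mol.
In step 2 the Zn:ZnS ratio is 1:1, so n(ZnS) = 6.120 mol.
Mass of ZnS = 6.120 × 97.44 = 596.3 g.

596 g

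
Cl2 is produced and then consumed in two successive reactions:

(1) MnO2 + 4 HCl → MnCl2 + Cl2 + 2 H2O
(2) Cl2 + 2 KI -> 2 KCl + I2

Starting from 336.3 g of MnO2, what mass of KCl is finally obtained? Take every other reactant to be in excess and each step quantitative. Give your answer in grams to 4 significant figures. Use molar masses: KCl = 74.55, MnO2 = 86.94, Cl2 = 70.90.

576.7 g

n(MnO2) = 336.30 / 86.94 = 3.8682 mol.
Step 1 gives a 1:1 ratio of MnO2 to Cl2, so n(Cl2) = 3.8682 mol.
In step 2 the Cl2:KCl ratio is 1:2, so n(KCl) = 7.7364 mol.
Mass of KCl = 7.7364 × 74.55 = 576.75 g.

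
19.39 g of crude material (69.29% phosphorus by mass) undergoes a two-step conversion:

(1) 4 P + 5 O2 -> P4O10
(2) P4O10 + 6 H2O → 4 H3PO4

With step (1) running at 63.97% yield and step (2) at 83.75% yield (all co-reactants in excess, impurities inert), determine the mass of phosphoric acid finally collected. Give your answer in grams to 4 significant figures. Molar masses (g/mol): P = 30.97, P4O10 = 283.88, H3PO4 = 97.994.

22.78 g

Pure P = 19.39 × 0.6929 = 13.435 g.
n(P) = 13.435 / 30.97 = 0.43382 mol.
Step 1 (P:P4O10 = 4:1): theoretical n(P4O10) = 0.10845 mol; at 63.97% yield, n(P4O10) = 0.069378 mol.
Step 2 (P4O10:H3PO4 = 1:4): theoretical n(H3PO4) = 0.27751 mol, so theoretical mass = 0.27751 × 97.994 = 27.195 g.
At 83.75% yield, actual mass of H3PO4 = 27.195 × 0.8375 = 22.775 g.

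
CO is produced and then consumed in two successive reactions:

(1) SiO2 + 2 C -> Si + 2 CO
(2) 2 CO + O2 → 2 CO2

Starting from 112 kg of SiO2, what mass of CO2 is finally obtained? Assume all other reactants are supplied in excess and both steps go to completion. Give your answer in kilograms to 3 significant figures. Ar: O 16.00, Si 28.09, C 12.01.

M(SiO2) = 28.09 + 2(16.00) = 60.09 g/mol.
M(CO2) = 12.01 + 2(16.00) = 44.01 g/mol.
112 kg = 112000 g.
n(SiO2) = 112000 / 60.09 = 1864 mol.
Step 1 gives a 1:2 ratio of SiO2 to CO, so n(CO) = 3728 mol.
In step 2 the CO:CO2 ratio is 2:2, so n(CO2) = 3728 mol.
Mass of CO2 = 3728 × 44.01 = 164100 g = 164 kg.

164 kg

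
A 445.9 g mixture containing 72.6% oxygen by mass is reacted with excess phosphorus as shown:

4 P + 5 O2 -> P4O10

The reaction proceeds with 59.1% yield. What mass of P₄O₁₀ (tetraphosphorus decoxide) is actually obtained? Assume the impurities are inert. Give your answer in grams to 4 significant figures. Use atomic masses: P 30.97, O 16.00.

Pure O2 available = 445.9 g × 0.726 = 323.72 g.
M(O2) = 2(16.00) = 32.00 g/mol.
M(P4O10) = 4(30.97) + 10(16.00) = 283.88 g/mol.
n(O2) = 323.72 g / 32.00 g/mol = 10.116 mol.
From the equation the O2:P4O10 mole ratio is 5:1, so n(P4O10) = 10.116 × 1/5 = 2.0233 mol.
Mass of P4O10 = 2.0233 mol × 283.88 g/mol = 574.37 g.
Actual mass collected = 574.37 g × 0.591 = 339.45 g.

339.5 g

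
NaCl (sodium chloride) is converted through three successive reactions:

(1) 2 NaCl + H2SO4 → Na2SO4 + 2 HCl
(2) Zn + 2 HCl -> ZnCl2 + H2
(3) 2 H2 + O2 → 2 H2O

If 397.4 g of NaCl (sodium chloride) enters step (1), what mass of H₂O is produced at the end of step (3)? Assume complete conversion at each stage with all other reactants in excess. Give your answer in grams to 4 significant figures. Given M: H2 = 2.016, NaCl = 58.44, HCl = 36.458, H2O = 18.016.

61.26 g

n(NaCl) = 397.4 / 58.44 = 6.8001 mol.
Reaction (1): NaCl→HCl ratio 2:2 ⇒ n(HCl) = 6.8001 mol.
Reaction (2): HCl→H2 ratio 2:1 ⇒ n(H2) = 3.4001 mol.
Reaction (3): H2→H2O ratio 2:2 ⇒ n(H2O) = 3.4001 mol.
Mass of H2O = 3.4001 × 18.016 = 61.256 g.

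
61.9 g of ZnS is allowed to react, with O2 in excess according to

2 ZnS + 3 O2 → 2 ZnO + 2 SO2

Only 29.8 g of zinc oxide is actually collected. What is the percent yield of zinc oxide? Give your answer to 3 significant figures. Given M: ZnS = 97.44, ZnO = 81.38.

n(ZnS) = 61.90 g / 97.44 g/mol = 0.6353 mol.
From the equation the ZnS:ZnO mole ratio is 2:2, so n(ZnO) = 0.6353 × 2/2 = 0.6353 mol.
Mass of ZnO = 0.6353 mol × 81.38 g/mol = 51.70 g.
This is the theoretical yield. Percent yield = 29.8 g / 51.70 g × 100% = 57.64%.

57.6 %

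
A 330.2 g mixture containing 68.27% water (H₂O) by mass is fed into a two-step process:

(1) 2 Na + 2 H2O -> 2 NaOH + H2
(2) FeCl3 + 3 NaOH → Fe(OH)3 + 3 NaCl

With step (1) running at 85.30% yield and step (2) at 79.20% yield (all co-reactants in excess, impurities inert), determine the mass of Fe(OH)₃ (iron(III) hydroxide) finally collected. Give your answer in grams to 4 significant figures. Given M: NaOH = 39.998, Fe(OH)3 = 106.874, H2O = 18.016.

301.1 g

Pure H2O = 330.2 × 0.6827 = 225.43 g.
n(H2O) = 225.43 / 18.016 = 12.513 mol.
Step 1 (H2O:NaOH = 2:2): theoretical n(NaOH) = 12.513 mol; at 85.30% yield, n(NaOH) = 10.673 mol.
Step 2 (NaOH:Fe(OH)3 = 3:1): theoretical n(Fe(OH)3) = 3.5578 mol, so theoretical mass = 3.5578 × 106.874 = 380.23 g.
At 79.20% yield, actual mass of Fe(OH)3 = 380.23 × 0.7920 = 301.14 g.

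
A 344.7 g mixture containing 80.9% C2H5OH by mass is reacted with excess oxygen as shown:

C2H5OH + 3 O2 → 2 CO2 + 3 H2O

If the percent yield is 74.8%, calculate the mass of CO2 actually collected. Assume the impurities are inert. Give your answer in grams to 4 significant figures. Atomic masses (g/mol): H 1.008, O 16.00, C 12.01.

398.5 g

Pure C2H5OH available = 344.7 g × 0.809 = 278.86 g.
M(C2H5OH) = 2(12.01) + 6(1.008) + 16.00 = 46.068 g/mol.
M(CO2) = 12.01 + 2(16.00) = 44.01 g/mol.
n(C2H5OH) = 278.86 g / 46.068 g/mol = 6.0533 mol.
From the equation the C2H5OH:CO2 mole ratio is 1:2, so n(CO2) = 6.0533 × 2/1 = 12.107 mol.
Mass of CO2 = 12.107 mol × 44.01 g/mol = 532.81 g.
Actual mass collected = 532.81 g × 0.748 = 398.54 g.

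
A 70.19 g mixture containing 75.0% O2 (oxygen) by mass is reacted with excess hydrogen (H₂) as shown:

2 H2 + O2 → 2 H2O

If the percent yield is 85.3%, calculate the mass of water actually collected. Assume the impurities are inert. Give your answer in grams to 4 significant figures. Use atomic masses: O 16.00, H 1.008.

50.56 g

Pure O2 available = 70.19 g × 0.750 = 52.642 g.
M(O2) = 2(16.00) = 32.00 g/mol.
M(H2O) = 2(1.008) + 16.00 = 18.016 g/mol.
n(O2) = 52.642 g / 32.00 g/mol = 1.6451 mol.
From the equation the O2:H2O mole ratio is 1:2, so n(H2O) = 1.6451 × 2/1 = 3.2902 mol.
Mass of H2O = 3.2902 mol × 18.016 g/mol = 59.275 g.
Actual mass collected = 59.275 g × 0.853 = 50.562 g.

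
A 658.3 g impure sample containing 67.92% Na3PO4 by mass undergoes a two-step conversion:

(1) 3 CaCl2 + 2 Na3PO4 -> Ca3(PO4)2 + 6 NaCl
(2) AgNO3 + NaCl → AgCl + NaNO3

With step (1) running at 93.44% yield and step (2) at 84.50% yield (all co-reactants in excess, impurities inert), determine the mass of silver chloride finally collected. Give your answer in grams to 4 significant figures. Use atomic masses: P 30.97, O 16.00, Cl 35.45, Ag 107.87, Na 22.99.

Pure Na3PO4 = 658.3 × 0.6792 = 447.12 g.
M(Na3PO4) = 3(22.99) + 30.97 + 4(16.00) = 163.94 g/mol.
M(AgCl) = 107.87 + 35.45 = 143.32 g/mol.
n(Na3PO4) = 447.12 / 163.94 = 2.7273 mol.
Step 1 (Na3PO4:NaCl = 2:6): theoretical n(NaCl) = 8.1820 mol; at 93.44% yield, n(NaCl) = 7.6452 mol.
Step 2 (NaCl:AgCl = 1:1): theoretical n(AgCl) = 7.6452 mol, so theoretical mass = 7.6452 × 143.32 = 1095.7 g.
At 84.50% yield, actual mass of AgCl = 1095.7 × 0.8450 = 925.88 g.

925.9 g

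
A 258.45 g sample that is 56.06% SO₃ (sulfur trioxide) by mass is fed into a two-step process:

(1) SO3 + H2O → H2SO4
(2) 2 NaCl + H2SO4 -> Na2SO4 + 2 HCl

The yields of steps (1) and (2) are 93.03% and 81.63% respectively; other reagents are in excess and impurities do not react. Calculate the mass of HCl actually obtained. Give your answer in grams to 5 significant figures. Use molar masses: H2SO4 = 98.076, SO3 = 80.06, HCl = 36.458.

100.21 g

Pure SO3 = 258.45 × 0.5606 = 144.887 g.
n(SO3) = 144.887 / 80.06 = 1.80973 mol.
Step 1 (SO3:H2SO4 = 1:1): theoretical n(H2SO4) = 1.80973 mol; at 93.03% yield, n(H2SO4) = 1.68359 mol.
Step 2 (H2SO4:HCl = 1:2): theoretical n(HCl) = 3.36719 mol, so theoretical mass = 3.36719 × 36.458 = 122.761 g.
At 81.63% yield, actual mass of HCl = 122.761 × 0.8163 = 100.210 g.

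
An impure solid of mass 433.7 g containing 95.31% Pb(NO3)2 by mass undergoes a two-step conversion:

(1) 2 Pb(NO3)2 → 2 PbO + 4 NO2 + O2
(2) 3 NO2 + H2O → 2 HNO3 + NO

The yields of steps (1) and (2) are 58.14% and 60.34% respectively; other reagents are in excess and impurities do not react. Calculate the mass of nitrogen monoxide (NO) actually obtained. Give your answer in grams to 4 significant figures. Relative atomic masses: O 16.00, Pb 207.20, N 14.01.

8.759 g

Pure Pb(NO3)2 = 433.7 × 0.9531 = 413.36 g.
M(Pb(NO3)2) = 207.20 + 2(14.01) + 6(16.00) = 331.22 g/mol.
M(NO) = 14.01 + 16.00 = 30.01 g/mol.
n(Pb(NO3)2) = 413.36 / 331.22 = 1.2480 mol.
Step 1 (Pb(NO3)2:NO2 = 2:4): theoretical n(NO2) = 2.4960 mol; at 58.14% yield, n(NO2) = 1.4512 mol.
Step 2 (NO2:NO = 3:1): theoretical n(NO) = 0.48372 mol, so theoretical mass = 0.48372 × 30.01 = 14.516 g.
At 60.34% yield, actual mass of NO = 14.516 × 0.6034 = 8.7592 g.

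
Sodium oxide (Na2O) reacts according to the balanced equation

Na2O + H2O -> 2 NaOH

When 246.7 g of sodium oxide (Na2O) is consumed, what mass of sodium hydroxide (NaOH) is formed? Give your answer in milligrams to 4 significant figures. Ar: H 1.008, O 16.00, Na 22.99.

318400 mg

M(Na2O) = 2(22.99) + 16.00 = 61.98 g/mol.
M(NaOH) = 22.99 + 16.00 + 1.008 = 39.998 g/mol.
n(Na2O) = 246.70 g / 61.98 g/mol = 3.9803 mol.
From the equation the Na2O:NaOH mole ratio is 1:2, so n(NaOH) = 3.9803 × 2/1 = 7.9606 mol.
Mass of NaOH = 7.9606 mol × 39.998 g/mol = 318.41 g.
Converting to mg: 318.41 g = 318400 mg.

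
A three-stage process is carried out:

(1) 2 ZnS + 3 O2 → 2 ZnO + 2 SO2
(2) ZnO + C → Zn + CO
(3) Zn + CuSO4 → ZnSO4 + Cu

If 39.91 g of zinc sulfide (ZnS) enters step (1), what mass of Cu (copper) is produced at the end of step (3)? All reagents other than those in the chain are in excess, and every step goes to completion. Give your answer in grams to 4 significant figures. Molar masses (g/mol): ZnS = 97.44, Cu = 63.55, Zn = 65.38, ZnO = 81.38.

26.03 g

n(ZnS) = 39.91 / 97.44 = 0.40959 mol.
Reaction (1): ZnS→ZnO ratio 2:2 ⇒ n(ZnO) = 0.40959 mol.
Reaction (2): ZnO→Zn ratio 1:1 ⇒ n(Zn) = 0.40959 mol.
Reaction (3): Zn→Cu ratio 1:1 ⇒ n(Cu) = 0.40959 mol.
Mass of Cu = 0.40959 × 63.55 = 26.029 g.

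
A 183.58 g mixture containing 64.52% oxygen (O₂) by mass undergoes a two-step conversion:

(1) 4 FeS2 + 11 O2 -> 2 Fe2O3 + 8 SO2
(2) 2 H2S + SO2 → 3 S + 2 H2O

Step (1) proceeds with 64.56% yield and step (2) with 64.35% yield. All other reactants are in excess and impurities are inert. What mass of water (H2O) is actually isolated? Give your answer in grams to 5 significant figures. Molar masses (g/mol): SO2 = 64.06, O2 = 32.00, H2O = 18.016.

40.297 g

Pure O2 = 183.58 × 0.6452 = 118.446 g.
n(O2) = 118.446 / 32.00 = 3.70143 mol.
Step 1 (O2:SO2 = 11:8): theoretical n(SO2) = 2.69195 mol; at 64.56% yield, n(SO2) = 1.73792 mol.
Step 2 (SO2:H2O = 1:2): theoretical n(H2O) = 3.47585 mol, so theoretical mass = 3.47585 × 18.016 = 62.6208 g.
At 64.35% yield, actual mass of H2O = 62.6208 × 0.6435 = 40.2965 g.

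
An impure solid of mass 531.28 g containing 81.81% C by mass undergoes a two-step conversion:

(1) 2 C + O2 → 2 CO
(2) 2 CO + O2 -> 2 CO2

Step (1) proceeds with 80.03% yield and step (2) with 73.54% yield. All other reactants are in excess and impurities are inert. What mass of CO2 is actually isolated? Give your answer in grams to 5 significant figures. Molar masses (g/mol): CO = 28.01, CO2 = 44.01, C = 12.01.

Pure C = 531.28 × 0.8181 = 434.640 g.
n(C) = 434.640 / 12.01 = 36.1899 mol.
Step 1 (C:CO = 2:2): theoretical n(CO) = 36.1899 mol; at 80.03% yield, n(CO) = 28.9627 mol.
Step 2 (CO:CO2 = 2:2): theoretical n(CO2) = 28.9627 mol, so theoretical mass = 28.9627 × 44.01 = 1274.65 g.
At 73.54% yield, actual mass of CO2 = 1274.65 × 0.7354 = 937.378 g.

937.38 g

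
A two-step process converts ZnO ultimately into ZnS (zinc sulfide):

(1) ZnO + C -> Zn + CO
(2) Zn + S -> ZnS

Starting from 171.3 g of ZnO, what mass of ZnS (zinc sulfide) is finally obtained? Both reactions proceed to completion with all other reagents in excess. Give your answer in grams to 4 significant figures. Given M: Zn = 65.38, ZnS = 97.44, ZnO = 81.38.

205.1 g

n(ZnO) = 171.30 / 81.38 = 2.1049 mol.
Step 1 gives a 1:1 ratio of ZnO to Zn, so n(Zn) = 2.1049 mol.
In step 2 the Zn:ZnS ratio is 1:1, so n(ZnS) = 2.1049 mol.
Mass of ZnS = 2.1049 × 97.44 = 205.11 g.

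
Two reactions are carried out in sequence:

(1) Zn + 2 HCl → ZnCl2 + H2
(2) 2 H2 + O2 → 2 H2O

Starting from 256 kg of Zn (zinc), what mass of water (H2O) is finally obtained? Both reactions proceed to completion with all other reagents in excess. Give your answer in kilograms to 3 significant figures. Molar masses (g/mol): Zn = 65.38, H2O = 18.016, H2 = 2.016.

70.5 kg

256 kg = 256000 g.
n(Zn) = 256000 / 65.38 = 3916 mol.
Step 1 gives a 1:1 ratio of Zn to H2, so n(H2) = 3916 mol.
In step 2 the H2:H2O ratio is 2:2, so n(H2O) = 3916 mol.
Mass of H2O = 3916 × 18.016 = 70540 g = 70.5 kg.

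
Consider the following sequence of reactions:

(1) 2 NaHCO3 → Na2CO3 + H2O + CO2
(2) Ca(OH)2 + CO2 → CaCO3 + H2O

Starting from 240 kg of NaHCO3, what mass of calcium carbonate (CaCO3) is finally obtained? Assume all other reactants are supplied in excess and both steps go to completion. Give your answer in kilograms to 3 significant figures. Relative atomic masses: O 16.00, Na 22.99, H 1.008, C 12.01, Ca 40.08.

143 kg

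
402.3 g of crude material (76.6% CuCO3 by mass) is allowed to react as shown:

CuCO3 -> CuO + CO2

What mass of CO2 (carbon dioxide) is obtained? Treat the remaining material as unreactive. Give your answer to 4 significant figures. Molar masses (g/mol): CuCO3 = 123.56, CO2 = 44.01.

109.8 g

Mass of pure CuCO3 = 402.3 g × 0.766 = 308.16 g.
n(CuCO3) = 308.16 g / 123.56 g/mol = 2.4940 mol.
From the equation the CuCO3:CO2 mole ratio is 1:1, so n(CO2) = 2.4940 × 1/1 = 2.4940 mol.
Mass of CO2 = 2.4940 mol × 44.01 g/mol = 109.76 g.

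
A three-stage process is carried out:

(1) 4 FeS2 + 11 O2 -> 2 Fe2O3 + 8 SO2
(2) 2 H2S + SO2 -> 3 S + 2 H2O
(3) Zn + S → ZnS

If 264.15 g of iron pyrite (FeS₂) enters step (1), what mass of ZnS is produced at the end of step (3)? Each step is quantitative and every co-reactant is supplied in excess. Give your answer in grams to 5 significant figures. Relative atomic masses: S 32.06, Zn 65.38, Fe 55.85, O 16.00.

M(FeS2) = 55.85 + 2(32.06) = 119.97 g/mol.
M(ZnS) = 65.38 + 32.06 = 97.44 g/mol.
n(FeS2) = 264.15 / 119.97 = 2.20180 mol.
Reaction (1): FeS2→SO2 ratio 4:8 ⇒ n(SO2) = 4.40360 mol.
Reaction (2): SO2→S ratio 1:3 ⇒ n(S) = 13.2108 mol.
Reaction (3): S→ZnS ratio 1:1 ⇒ n(ZnS) = 13.2108 mol.
Mass of ZnS = 13.2108 × 97.44 = 1287.26 g.

1287.3 g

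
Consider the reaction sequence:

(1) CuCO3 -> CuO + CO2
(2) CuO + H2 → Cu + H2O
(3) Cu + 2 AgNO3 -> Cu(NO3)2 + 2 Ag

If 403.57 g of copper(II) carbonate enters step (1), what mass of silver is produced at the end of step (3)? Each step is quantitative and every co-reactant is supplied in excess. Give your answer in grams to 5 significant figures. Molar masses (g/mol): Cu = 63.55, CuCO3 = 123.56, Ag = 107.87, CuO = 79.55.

n(CuCO3) = 403.57 / 123.56 = 3.26619 mol.
Reaction (1): CuCO3→CuO ratio 1:1 ⇒ n(CuO) = 3.26619 mol.
Reaction (2): CuO→Cu ratio 1:1 ⇒ n(Cu) = 3.26619 mol.
Reaction (3): Cu→Ag ratio 1:2 ⇒ n(Ag) = 6.53237 mol.
Mass of Ag = 6.53237 × 107.87 = 704.647 g.

704.65 g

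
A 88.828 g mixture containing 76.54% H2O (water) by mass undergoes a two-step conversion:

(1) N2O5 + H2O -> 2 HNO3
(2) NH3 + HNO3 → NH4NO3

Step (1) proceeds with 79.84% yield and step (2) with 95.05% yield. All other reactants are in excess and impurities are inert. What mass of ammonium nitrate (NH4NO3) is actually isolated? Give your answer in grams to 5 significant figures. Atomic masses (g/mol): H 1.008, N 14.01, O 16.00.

Pure H2O = 88.828 × 0.7654 = 67.9890 g.
M(H2O) = 2(1.008) + 16.00 = 18.016 g/mol.
M(NH4NO3) = 2(14.01) + 4(1.008) + 3(16.00) = 80.052 g/mol.
n(H2O) = 67.9890 / 18.016 = 3.77381 mol.
Step 1 (H2O:HNO3 = 1:2): theoretical n(HNO3) = 7.54762 mol; at 79.84% yield, n(HNO3) = 6.02602 mol.
Step 2 (HNO3:NH4NO3 = 1:1): theoretical n(NH4NO3) = 6.02602 mol, so theoretical mass = 6.02602 × 80.052 = 482.395 g.
At 95.05% yield, actual mass of NH4NO3 = 482.395 × 0.9505 = 458.516 g.

458.52 g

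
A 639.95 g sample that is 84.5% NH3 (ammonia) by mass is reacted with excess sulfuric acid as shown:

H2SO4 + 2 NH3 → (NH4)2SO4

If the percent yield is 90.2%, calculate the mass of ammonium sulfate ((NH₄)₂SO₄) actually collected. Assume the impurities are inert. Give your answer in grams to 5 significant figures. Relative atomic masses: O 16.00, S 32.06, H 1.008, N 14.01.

Pure NH3 available = 639.95 g × 0.845 = 540.758 g.
M(NH3) = 14.01 + 3(1.008) = 17.034 g/mol.
M((NH4)2SO4) = 2(14.01) + 8(1.008) + 32.06 + 4(16.00) = 132.144 g/mol.
n(NH3) = 540.758 g / 17.034 g/mol = 31.7458 mol.
From the equation the NH3:(NH4)2SO4 mole ratio is 2:1, so n((NH4)2SO4) = 31.7458 × 1/2 = 15.8729 mol.
Mass of (NH4)2SO4 = 15.8729 mol × 132.144 g/mol = 2097.51 g.
Actual mass collected = 2097.51 g × 0.902 = 1891.95 g.

1892.0 g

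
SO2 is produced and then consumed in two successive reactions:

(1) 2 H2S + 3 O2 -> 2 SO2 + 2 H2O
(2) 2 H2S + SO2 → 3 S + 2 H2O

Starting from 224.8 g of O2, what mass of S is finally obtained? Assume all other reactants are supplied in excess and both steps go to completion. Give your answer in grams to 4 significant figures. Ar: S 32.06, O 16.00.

450.4 g

M(O2) = 2(16.00) = 32.00 g/mol.
M(S) = 32.06 g/mol.
n(O2) = 224.80 / 32.00 = 7.0250 mol.
Step 1 gives a 3:2 ratio of O2 to SO2, so n(SO2) = 4.6833 mol.
In step 2 the SO2:S ratio is 1:3, so n(S) = 14.050 mol.
Mass of S = 14.050 × 32.06 = 450.44 g.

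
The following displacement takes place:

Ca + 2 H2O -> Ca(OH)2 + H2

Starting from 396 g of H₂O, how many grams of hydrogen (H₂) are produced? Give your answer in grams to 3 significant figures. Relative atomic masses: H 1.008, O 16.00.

22.2 g

M(H2O) = 2(1.008) + 16.00 = 18.016 g/mol.
M(H2) = 2(1.008) = 2.016 g/mol.
n(H2O) = 396.0 g / 18.016 g/mol = 21.98 mol.
From the equation the H2O:H2 mole ratio is 2:1, so n(H2) = 21.98 × 1/2 = 10.99 mol.
Mass of H2 = 10.99 mol × 2.016 g/mol = 22.16 g.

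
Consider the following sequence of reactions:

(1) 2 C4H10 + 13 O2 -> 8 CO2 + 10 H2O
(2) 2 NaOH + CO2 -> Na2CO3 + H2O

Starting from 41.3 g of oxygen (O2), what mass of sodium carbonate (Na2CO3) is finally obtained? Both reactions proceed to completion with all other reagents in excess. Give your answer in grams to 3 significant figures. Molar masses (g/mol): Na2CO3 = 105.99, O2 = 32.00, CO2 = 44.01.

84.2 g

n(O2) = 41.30 / 32.00 = 1.291 mol.
Step 1 gives a 13:8 ratio of O2 to CO2, so n(CO2) = 0.7942 mol.
In step 2 the CO2:Na2CO3 ratio is 1:1, so n(Na2CO3) = 0.7942 mol.
Mass of Na2CO3 = 0.7942 × 105.99 = 84.18 g.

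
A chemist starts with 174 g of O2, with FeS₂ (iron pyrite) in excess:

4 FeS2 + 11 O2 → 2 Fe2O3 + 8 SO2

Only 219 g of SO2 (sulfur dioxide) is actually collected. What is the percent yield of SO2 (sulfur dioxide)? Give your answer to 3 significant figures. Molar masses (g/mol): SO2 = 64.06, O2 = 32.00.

86.4 %

n(O2) = 174.0 g / 32.00 g/mol = 5.438 mol.
From the equation the O2:SO2 mole ratio is 11:8, so n(SO2) = 5.438 × 8/11 = 3.955 mol.
Mass of SO2 = 3.955 mol × 64.06 g/mol = 253.3 g.
This is the theoretical yield. Percent yield = 219 g / 253.3 g × 100% = 86.45%.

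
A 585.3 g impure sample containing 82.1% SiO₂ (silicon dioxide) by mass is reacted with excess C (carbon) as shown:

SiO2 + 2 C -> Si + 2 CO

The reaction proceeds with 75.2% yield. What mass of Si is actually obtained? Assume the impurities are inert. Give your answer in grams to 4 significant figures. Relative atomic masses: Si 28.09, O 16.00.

Pure SiO2 available = 585.3 g × 0.821 = 480.53 g.
M(SiO2) = 28.09 + 2(16.00) = 60.09 g/mol.
M(Si) = 28.09 g/mol.
n(SiO2) = 480.53 g / 60.09 g/mol = 7.9969 mol.
From the equation the SiO2:Si mole ratio is 1:1, so n(Si) = 7.9969 × 1/1 = 7.9969 mol.
Mass of Si = 7.9969 mol × 28.09 g/mol = 224.63 g.
Actual mass collected = 224.63 g × 0.752 = 168.92 g.

168.9 g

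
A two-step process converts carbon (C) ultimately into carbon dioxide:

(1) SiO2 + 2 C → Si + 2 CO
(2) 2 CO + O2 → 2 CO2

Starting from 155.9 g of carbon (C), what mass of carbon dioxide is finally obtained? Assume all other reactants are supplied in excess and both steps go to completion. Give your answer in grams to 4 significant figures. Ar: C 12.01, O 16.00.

571.3 g

M(C) = 12.01 g/mol.
M(CO2) = 12.01 + 2(16.00) = 44.01 g/mol.
n(C) = 155.90 / 12.01 = 12.981 mol.
Step 1 gives a 2:2 ratio of C to CO, so n(CO) = 12.981 mol.
In step 2 the CO:CO2 ratio is 2:2, so n(CO2) = 12.981 mol.
Mass of CO2 = 12.981 × 44.01 = 571.29 g.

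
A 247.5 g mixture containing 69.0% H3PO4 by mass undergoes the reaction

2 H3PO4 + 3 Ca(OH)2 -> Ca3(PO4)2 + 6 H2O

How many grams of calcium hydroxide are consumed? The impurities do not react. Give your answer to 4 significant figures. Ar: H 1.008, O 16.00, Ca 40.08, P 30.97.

193.7 g

Mass of pure H3PO4 = 247.5 g × 0.690 = 170.78 g.
M(H3PO4) = 3(1.008) + 30.97 + 4(16.00) = 97.994 g/mol.
M(Ca(OH)2) = 40.08 + 2(16.00) + 2(1.008) = 74.096 g/mol.
n(H3PO4) = 170.78 g / 97.994 g/mol = 1.7427 mol.
From the equation the H3PO4:Ca(OH)2 mole ratio is 2:3, so n(Ca(OH)2) = 1.7427 × 3/2 = 2.6141 mol.
Mass of Ca(OH)2 = 2.6141 mol × 74.096 g/mol = 193.69 g.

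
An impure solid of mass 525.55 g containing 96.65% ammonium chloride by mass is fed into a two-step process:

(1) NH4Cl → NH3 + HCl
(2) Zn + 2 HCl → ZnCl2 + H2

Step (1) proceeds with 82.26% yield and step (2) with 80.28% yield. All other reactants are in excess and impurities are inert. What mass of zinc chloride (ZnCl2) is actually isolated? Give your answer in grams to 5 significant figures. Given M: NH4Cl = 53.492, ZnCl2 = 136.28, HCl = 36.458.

Pure NH4Cl = 525.55 × 0.9665 = 507.944 g.
n(NH4Cl) = 507.944 / 53.492 = 9.49570 mol.
Step 1 (NH4Cl:HCl = 1:1): theoretical n(HCl) = 9.49570 mol; at 82.26% yield, n(HCl) = 7.81116 mol.
Step 2 (HCl:ZnCl2 = 2:1): theoretical n(ZnCl2) = 3.90558 mol, so theoretical mass = 3.90558 × 136.28 = 532.253 g.
At 80.28% yield, actual mass of ZnCl2 = 532.253 × 0.8028 = 427.292 g.

427.29 g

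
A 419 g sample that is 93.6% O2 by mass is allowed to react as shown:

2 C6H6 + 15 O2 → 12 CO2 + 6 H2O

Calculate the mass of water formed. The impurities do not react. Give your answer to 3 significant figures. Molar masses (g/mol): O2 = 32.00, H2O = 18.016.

88.3 g

Mass of pure O2 = 419 g × 0.936 = 392.2 g.
n(O2) = 392.2 g / 32.00 g/mol = 12.26 mol.
From the equation the O2:H2O mole ratio is 15:6, so n(H2O) = 12.26 × 6/15 = 4.902 mol.
Mass of H2O = 4.902 mol × 18.016 g/mol = 88.32 g.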